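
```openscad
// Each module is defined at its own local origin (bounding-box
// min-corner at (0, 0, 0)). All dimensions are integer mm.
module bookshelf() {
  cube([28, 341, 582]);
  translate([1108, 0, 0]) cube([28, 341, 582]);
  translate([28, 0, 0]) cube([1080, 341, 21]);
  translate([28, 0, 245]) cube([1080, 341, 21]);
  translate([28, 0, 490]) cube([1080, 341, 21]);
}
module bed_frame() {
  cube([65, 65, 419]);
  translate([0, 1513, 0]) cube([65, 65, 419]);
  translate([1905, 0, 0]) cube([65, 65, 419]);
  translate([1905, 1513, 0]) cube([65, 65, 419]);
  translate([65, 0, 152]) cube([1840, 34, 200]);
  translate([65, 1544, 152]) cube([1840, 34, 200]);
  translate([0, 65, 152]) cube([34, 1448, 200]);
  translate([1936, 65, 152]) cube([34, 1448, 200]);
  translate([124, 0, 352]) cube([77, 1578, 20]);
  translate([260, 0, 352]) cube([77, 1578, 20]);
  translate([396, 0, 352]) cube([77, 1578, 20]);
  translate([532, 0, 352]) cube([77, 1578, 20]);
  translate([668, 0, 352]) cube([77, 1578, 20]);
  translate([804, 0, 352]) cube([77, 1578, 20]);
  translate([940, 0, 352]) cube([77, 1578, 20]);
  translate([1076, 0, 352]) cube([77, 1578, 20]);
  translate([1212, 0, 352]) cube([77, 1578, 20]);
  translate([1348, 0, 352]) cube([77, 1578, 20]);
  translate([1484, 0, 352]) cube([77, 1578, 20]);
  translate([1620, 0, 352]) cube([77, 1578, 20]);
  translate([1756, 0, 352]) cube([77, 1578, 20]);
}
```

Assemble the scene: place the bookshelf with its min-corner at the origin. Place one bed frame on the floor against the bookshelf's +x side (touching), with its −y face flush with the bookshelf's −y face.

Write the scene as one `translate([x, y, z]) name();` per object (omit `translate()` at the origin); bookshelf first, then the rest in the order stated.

bookshelf();
translate([1136, 0, 0]) bed_frame();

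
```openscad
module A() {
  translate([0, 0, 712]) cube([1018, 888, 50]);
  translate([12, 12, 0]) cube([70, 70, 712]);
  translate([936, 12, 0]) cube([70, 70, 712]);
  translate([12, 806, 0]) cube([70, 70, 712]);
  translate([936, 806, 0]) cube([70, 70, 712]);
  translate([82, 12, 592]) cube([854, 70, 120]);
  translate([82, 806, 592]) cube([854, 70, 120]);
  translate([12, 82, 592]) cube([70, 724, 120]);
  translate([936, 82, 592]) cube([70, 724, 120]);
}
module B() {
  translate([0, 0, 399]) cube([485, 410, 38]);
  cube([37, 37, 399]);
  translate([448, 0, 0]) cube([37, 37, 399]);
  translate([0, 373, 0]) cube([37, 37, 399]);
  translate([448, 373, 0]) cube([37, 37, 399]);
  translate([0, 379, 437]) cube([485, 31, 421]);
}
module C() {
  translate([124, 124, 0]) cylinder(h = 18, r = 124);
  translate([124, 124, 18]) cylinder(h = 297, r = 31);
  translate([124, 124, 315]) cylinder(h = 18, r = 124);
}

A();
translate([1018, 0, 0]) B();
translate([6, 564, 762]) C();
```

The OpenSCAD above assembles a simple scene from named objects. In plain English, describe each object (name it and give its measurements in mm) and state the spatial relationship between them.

A is a table with a 1018×888 mm rectangular top, 50 mm thick, top surface at z = 762 mm, supported by four 70×70 mm square legs, each inset 12 mm from the nearest pair of top edges, running from the floor. Four apron rails, 70 mm thick and 120 mm tall, run between adjacent legs with their top edges flush with the underside of the top and their outer faces flush with the legs' outer faces.

B is a chair. The seat is a 485×410×38 mm slab with its top at z = 437 mm, on four 37×37 mm corner legs (flush with the seat edges, standing on z = 0). A flat backrest 31 mm thick, 421 mm tall, spans the full seat width and rises from the seat top along its +y edge, rear face flush with the rear of the seat.

C is a spool: two coaxial disc flanges of radius 124 mm and thickness 18 mm, joined by a core cylinder of radius 31 mm and height 297 mm. The lower flange rests on z = 0 and the three cylinders share a vertical axis.

The chair is against the table's +x side, with their −y faces flush. The spool is on top of the table.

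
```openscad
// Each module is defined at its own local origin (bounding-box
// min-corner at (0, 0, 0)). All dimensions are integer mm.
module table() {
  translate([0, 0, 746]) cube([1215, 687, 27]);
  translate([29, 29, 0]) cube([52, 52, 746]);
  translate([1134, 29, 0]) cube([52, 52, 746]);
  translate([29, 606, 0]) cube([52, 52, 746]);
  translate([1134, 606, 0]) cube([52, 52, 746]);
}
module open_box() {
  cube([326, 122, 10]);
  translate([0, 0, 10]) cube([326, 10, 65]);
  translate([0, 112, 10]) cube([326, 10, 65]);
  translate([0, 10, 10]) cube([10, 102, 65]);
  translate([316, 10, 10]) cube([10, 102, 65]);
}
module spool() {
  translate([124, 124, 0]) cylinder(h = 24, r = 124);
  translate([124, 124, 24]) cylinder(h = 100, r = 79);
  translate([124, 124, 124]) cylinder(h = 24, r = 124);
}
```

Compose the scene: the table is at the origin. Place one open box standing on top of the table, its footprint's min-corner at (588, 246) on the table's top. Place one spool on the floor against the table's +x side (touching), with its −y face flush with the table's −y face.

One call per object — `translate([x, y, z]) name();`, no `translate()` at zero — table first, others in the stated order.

table();
translate([588, 246, 773]) open_box();
translate([1215, 0, 0]) spool();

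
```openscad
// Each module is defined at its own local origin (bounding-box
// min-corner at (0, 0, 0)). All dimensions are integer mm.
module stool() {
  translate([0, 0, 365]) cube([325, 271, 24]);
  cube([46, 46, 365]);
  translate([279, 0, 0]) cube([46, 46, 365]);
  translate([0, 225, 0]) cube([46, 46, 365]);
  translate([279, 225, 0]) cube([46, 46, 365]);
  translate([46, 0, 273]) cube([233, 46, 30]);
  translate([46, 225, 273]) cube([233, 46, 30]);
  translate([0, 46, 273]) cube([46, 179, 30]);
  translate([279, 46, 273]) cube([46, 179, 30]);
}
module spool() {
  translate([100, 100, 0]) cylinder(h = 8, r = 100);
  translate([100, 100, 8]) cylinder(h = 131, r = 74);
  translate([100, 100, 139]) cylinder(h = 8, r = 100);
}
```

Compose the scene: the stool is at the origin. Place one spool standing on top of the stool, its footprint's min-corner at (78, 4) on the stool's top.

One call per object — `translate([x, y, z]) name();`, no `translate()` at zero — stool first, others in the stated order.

stool();
translate([78, 4, 389]) spool();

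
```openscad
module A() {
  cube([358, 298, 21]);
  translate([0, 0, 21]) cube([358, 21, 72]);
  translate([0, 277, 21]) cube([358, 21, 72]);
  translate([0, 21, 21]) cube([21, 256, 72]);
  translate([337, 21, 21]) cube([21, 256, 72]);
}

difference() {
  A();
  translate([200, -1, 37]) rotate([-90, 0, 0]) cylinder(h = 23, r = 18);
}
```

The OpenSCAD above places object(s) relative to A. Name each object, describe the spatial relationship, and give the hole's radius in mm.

The subtracted cylinder has r = 18 mm.

A is an open box. The open box has a circular hole through its front wall. The hole's radius is 18 mm.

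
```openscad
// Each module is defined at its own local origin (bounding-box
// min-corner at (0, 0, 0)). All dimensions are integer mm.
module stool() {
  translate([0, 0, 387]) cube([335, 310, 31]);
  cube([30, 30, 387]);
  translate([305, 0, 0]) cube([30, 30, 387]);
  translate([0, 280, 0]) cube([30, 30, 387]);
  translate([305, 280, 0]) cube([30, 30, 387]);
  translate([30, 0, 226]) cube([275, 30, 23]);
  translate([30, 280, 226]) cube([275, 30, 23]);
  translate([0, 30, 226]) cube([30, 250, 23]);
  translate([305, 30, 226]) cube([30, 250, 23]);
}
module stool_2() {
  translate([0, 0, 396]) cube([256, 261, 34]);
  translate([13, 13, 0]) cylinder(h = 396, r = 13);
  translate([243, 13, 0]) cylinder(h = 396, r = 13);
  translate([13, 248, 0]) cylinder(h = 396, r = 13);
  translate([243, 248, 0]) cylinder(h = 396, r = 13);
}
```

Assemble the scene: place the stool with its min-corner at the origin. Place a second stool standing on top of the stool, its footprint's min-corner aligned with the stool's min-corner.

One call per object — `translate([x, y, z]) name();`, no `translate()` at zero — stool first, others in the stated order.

stool();
translate([0, 0, 418]) stool_2();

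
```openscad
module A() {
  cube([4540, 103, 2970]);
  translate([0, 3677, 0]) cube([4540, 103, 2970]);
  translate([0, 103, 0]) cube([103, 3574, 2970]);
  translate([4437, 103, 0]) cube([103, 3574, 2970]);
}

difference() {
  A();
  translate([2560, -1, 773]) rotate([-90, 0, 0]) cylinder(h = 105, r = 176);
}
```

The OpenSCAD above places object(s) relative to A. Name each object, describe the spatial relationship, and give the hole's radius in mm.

A is a house frame. The house frame has a circular hole through its front wall. The hole's radius is 176 mm.

The subtracted cylinder has r = 176 mm.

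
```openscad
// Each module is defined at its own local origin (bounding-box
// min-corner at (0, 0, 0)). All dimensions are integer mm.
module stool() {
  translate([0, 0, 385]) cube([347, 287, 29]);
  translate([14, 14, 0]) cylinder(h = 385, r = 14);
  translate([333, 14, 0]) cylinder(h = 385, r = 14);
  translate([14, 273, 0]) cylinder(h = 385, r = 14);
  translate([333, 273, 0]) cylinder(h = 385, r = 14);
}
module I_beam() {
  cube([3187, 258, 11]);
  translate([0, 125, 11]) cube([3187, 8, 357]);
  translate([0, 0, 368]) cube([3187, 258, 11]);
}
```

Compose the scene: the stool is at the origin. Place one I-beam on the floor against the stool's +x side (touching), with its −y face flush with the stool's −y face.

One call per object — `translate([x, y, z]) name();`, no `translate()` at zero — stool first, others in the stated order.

stool();
translate([347, 0, 0]) I_beam();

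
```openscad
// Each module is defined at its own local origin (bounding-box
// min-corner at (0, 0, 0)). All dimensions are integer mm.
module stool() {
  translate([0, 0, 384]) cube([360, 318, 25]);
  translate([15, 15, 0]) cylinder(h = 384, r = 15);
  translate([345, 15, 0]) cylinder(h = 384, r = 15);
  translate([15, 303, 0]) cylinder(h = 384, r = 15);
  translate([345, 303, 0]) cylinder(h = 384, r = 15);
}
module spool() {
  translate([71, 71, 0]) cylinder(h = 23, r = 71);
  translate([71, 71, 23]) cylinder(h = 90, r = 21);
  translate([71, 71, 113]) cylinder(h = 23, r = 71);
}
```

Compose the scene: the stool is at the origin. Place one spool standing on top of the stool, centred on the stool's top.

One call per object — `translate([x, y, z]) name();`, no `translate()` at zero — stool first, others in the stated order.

stool();
translate([109, 88, 409]) spool();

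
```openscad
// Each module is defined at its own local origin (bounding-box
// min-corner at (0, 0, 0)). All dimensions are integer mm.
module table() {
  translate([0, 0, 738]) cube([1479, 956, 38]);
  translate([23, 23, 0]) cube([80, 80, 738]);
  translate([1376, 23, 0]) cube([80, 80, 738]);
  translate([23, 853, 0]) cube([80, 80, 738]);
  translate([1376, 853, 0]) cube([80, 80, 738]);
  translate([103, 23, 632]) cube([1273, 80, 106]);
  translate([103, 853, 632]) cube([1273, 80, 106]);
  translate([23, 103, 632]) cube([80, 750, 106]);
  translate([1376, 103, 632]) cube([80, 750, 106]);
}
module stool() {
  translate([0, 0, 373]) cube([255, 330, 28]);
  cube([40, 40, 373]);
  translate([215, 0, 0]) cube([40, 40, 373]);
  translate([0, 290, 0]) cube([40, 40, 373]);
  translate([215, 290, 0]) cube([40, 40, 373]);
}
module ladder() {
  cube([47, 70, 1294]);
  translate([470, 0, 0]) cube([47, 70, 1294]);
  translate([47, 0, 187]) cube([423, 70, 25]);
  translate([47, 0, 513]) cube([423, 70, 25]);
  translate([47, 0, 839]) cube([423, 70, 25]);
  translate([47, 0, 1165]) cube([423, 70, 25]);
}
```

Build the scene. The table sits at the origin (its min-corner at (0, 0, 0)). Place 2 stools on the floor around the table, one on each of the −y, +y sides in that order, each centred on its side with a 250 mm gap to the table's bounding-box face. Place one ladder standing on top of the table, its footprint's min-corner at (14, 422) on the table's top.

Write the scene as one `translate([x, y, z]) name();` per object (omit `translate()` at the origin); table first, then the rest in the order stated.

table();
translate([612, -580, 0]) stool();
translate([612, 1206, 0]) stool();
translate([14, 422, 776]) ladder();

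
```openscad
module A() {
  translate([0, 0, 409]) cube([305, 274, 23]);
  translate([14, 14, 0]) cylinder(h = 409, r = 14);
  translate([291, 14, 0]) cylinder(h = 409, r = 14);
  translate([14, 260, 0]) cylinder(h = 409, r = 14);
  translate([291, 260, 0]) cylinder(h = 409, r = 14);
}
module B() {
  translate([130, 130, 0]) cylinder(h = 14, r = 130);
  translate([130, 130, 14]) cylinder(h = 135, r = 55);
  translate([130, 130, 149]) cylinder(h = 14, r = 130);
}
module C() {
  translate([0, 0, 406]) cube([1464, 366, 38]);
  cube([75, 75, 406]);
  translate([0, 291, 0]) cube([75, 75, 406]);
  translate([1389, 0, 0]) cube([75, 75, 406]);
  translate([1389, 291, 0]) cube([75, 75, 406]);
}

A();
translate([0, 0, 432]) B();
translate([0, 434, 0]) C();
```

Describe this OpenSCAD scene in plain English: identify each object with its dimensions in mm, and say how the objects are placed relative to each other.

A is a four-legged stool. The seat is a 305×274×23 mm slab whose top surface is at z = 432 mm; four round legs, each 28 mm in diameter, run from the floor (z = 0) to the underside of the seat, each leg's axis is inset half a diameter from the nearest pair of seat edges (so the leg's bounding box is flush with the corner).

B is a spool: two coaxial disc flanges of radius 130 mm and thickness 14 mm, joined by a core cylinder of radius 55 mm and height 135 mm. The lower flange rests on z = 0 and the three cylinders share a vertical axis.

C is a bench: a 1464×366 mm seat slab, 38 mm thick, top at z = 444 mm, on four 75×75 mm square legs flush with the seat corners and standing on z = 0.

The spool is on top of the stool. The bench is on the floor beside the stool on its +y side.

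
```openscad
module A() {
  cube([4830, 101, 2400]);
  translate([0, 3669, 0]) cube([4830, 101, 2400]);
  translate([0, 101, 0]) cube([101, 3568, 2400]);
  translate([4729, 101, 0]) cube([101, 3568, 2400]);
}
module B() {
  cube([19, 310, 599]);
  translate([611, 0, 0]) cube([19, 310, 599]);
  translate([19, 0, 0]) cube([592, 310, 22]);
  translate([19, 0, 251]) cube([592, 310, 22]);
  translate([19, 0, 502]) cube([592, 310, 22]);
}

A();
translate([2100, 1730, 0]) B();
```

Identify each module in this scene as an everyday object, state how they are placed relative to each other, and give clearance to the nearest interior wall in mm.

A is a house frame. B is a bookshelf. The bookshelf sits inside the house frame, centred. The clearance to the nearest interior wall is 1629 mm.

Clearances: x = 1999, y = 1629; minimum 1629 mm.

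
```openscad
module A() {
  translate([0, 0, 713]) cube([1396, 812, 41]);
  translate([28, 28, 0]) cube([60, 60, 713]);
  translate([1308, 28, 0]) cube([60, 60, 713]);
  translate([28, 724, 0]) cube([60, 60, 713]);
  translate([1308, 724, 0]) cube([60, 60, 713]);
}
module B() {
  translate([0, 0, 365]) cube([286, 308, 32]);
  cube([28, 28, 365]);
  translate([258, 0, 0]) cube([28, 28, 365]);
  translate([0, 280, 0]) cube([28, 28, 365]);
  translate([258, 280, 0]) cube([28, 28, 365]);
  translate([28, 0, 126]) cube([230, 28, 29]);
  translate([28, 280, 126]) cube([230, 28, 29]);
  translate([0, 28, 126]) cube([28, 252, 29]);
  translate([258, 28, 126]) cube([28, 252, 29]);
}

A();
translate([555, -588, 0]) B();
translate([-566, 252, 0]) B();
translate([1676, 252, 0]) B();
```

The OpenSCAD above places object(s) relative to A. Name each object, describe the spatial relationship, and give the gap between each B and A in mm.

Each stool's nearest face is 280 mm from the table's bounding box.

A is a table. B is a stool. Three stools sit around the table at the −y, −x, +x sides. The gap between each stool and the table is 280 mm.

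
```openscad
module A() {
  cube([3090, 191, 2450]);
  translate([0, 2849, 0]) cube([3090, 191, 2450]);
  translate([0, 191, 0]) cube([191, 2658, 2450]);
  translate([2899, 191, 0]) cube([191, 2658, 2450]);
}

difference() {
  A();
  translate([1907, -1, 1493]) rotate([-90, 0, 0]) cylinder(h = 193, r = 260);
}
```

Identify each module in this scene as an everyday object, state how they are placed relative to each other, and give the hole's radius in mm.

A is a house frame. The house frame has a circular hole through its front wall. The hole's radius is 260 mm.

The subtracted cylinder has r = 260 mm.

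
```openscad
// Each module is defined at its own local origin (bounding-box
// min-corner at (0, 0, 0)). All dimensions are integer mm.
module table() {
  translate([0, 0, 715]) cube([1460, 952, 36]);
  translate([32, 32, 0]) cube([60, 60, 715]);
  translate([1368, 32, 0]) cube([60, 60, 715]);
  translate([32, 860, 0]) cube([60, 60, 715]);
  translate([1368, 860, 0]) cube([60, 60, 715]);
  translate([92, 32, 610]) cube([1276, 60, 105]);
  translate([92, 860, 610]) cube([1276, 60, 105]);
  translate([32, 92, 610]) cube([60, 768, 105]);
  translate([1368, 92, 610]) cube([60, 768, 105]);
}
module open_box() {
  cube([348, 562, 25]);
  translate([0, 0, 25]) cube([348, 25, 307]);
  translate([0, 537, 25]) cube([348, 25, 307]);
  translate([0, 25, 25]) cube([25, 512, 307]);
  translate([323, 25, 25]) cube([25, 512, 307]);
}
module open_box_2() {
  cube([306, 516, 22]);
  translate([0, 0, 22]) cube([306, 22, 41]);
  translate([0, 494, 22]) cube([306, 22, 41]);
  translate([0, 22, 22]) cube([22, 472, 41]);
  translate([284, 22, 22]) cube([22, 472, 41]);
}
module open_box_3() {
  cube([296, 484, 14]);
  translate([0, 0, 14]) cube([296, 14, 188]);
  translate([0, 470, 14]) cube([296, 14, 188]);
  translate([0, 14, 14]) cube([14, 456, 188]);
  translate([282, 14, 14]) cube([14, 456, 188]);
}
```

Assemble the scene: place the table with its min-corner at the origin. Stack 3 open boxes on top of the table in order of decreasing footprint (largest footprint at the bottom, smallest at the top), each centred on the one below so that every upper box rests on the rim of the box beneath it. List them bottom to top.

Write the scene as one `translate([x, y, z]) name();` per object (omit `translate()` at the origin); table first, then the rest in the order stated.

table();
translate([556, 195, 751]) open_box();
translate([577, 218, 1083]) open_box_2();
translate([582, 234, 1146]) open_box_3();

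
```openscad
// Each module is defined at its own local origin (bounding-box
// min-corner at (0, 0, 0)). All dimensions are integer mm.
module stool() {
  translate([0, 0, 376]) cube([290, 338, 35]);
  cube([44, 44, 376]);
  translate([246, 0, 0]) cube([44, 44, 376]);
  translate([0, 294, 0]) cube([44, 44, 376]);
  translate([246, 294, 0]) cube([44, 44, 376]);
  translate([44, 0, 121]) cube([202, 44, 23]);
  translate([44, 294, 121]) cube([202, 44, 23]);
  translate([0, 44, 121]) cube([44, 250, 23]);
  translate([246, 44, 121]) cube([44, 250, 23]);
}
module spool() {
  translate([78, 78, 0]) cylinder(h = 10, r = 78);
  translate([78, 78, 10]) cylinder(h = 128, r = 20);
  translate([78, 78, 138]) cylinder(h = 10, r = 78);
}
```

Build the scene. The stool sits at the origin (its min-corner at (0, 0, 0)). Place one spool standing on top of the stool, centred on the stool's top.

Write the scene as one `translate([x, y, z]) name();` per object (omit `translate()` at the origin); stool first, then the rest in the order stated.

stool();
translate([67, 91, 411]) spool();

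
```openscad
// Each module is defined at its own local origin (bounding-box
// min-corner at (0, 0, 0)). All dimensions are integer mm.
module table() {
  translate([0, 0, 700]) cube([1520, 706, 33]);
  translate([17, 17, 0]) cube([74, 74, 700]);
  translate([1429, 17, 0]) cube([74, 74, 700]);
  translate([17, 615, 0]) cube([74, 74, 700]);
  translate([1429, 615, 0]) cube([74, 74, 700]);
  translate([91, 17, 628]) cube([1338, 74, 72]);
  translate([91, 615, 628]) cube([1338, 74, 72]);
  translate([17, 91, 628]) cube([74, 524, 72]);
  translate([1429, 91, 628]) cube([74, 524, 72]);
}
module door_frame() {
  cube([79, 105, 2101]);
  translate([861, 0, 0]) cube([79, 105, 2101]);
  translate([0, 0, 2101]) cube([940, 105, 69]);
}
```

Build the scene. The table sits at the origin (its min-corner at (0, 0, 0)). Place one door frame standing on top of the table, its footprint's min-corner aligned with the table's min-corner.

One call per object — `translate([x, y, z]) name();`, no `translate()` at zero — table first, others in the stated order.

table();
translate([0, 0, 733]) door_frame();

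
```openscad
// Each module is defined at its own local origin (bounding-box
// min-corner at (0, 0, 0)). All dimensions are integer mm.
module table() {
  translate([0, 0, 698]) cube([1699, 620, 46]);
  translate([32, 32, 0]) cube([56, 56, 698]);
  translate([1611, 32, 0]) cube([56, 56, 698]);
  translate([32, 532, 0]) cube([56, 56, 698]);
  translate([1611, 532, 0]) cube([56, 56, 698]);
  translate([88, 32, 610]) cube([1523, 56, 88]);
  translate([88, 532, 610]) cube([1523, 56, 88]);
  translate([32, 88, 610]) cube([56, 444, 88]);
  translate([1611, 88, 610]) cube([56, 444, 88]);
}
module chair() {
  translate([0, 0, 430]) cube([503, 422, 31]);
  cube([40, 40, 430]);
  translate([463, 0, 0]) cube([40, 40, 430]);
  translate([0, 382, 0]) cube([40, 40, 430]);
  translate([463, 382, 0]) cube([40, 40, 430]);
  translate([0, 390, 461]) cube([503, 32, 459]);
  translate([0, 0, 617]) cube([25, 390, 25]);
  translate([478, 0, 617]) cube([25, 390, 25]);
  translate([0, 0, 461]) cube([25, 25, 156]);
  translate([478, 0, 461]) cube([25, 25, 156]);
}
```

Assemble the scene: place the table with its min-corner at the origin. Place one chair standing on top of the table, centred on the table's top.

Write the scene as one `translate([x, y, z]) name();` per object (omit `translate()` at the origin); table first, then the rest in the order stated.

table();
translate([598, 99, 744]) chair();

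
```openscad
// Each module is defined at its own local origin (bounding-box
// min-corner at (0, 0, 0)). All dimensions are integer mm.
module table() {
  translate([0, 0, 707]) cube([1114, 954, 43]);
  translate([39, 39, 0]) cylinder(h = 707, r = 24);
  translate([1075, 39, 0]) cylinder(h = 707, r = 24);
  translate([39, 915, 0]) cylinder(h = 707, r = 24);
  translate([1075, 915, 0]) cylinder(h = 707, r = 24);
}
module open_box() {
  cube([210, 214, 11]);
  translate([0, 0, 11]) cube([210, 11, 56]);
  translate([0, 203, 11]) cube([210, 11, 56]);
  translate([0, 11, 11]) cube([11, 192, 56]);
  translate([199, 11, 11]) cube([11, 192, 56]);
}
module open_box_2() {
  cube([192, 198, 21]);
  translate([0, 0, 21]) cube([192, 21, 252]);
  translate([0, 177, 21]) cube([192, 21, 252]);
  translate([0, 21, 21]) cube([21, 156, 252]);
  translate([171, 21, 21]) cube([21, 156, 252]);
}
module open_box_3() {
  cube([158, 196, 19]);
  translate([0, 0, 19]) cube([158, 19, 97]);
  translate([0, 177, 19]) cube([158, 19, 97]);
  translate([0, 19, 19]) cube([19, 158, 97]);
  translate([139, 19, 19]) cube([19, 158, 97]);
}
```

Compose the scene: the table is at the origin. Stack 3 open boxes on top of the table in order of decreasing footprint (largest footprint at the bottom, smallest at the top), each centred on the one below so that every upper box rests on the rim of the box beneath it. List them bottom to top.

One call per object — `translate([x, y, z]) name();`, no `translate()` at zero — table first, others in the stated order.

table();
translate([452, 370, 750]) open_box();
translate([461, 378, 817]) open_box_2();
translate([478, 379, 1090]) open_box_3();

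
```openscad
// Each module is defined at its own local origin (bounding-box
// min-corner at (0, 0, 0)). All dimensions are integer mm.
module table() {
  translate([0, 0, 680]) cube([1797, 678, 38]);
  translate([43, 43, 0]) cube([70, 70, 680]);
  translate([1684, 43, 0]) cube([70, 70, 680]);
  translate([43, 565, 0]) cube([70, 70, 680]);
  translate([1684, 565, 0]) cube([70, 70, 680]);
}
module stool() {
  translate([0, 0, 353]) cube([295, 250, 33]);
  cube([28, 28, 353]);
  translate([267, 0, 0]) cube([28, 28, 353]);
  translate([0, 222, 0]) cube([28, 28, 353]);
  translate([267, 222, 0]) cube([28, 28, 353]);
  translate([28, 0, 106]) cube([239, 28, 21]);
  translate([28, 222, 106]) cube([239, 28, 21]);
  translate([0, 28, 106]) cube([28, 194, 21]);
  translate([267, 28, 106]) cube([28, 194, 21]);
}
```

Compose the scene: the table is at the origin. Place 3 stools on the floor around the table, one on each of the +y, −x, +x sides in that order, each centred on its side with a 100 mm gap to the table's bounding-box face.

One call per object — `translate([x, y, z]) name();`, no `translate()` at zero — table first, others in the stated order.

table();
translate([751, 778, 0]) stool();
translate([-395, 214, 0]) stool();
translate([1897, 214, 0]) stool();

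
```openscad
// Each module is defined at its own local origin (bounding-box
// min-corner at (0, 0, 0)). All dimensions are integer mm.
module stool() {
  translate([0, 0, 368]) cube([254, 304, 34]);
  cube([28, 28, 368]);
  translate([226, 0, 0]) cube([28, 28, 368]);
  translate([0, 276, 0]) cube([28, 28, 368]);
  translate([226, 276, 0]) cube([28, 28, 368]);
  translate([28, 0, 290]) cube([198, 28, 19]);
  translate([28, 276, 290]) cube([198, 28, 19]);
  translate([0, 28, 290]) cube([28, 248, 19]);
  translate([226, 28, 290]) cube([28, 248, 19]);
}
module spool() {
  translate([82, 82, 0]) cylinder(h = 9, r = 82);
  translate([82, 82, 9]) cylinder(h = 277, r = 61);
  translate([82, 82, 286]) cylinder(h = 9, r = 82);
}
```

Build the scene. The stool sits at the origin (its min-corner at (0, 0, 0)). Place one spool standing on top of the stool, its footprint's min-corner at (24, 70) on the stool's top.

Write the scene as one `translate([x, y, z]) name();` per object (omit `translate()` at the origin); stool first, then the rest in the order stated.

stool();
translate([24, 70, 402]) spool();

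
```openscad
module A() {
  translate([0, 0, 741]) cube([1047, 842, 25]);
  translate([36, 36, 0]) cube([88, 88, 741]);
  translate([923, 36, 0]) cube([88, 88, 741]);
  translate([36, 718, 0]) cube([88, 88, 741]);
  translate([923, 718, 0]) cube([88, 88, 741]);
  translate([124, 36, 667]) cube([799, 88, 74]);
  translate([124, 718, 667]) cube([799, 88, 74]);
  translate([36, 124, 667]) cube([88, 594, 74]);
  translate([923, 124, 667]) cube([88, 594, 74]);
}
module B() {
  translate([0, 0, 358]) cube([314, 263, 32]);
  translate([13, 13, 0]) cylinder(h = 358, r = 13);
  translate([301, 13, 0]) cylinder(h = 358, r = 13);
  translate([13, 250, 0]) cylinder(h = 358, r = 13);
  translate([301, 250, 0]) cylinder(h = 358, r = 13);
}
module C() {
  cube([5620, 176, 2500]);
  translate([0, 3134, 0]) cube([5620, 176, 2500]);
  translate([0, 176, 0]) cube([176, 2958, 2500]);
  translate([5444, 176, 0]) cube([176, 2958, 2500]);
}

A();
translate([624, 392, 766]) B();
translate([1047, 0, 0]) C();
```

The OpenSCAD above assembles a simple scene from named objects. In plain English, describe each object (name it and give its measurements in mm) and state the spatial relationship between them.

A is a rectangular dining table. The top is 1047×842×25 mm with its upper surface at z = 766 mm. It stands on four 88×88 mm square legs, each inset 36 mm from the nearest pair of top edges, running from the floor to the underside of the top. Four apron rails, 88 mm thick and 74 mm tall, run between adjacent legs with their top edges flush with the underside of the top and their outer faces flush with the legs' outer faces.

B is a four-legged stool. The seat is 314×263 mm, 32 mm thick, top at z = 390 mm. It stands on four round legs, each 26 mm in diameter, from z = 0 to the seat underside, each leg's axis is inset half a diameter from the nearest pair of seat edges (so the leg's bounding box is flush with the corner).

C is the wall frame of a small rectangular building: four walls, each 2500 mm tall and 176 mm thick, enclosing a footprint 5620 mm (x) by 3310 mm (y) outside-to-outside, with no floor or roof. The front and back walls (the −y and +y sides) span the full width; the two side walls fit between them.

The stool is on top of the table. The house frame is against the table's +x side, with their −y faces flush.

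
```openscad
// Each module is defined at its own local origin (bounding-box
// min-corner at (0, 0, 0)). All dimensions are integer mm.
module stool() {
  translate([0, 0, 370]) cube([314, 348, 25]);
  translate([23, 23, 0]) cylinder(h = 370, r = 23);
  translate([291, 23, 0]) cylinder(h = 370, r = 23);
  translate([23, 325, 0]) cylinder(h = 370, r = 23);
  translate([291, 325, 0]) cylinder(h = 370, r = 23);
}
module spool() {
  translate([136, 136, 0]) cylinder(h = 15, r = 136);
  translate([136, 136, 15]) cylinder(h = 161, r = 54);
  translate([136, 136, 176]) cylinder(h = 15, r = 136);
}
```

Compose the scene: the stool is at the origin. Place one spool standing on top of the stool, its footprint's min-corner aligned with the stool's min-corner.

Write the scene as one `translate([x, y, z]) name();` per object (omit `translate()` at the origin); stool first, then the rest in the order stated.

stool();
translate([0, 0, 395]) spool();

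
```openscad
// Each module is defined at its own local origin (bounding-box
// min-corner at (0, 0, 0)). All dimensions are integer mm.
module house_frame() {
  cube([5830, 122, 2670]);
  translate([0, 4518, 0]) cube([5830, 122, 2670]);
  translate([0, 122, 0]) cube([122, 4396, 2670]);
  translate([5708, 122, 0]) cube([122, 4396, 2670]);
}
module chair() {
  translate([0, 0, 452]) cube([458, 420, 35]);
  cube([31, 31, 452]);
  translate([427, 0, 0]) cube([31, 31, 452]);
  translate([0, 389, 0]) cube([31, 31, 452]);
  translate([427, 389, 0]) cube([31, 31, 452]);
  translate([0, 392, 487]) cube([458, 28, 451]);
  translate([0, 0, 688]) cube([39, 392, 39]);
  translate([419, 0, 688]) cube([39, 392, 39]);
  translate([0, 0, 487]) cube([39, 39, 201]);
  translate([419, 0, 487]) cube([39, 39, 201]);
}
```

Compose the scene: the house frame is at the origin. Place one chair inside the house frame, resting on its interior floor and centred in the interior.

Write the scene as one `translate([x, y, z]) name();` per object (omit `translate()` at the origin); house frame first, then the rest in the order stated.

house_frame();
translate([2686, 2110, 0]) chair();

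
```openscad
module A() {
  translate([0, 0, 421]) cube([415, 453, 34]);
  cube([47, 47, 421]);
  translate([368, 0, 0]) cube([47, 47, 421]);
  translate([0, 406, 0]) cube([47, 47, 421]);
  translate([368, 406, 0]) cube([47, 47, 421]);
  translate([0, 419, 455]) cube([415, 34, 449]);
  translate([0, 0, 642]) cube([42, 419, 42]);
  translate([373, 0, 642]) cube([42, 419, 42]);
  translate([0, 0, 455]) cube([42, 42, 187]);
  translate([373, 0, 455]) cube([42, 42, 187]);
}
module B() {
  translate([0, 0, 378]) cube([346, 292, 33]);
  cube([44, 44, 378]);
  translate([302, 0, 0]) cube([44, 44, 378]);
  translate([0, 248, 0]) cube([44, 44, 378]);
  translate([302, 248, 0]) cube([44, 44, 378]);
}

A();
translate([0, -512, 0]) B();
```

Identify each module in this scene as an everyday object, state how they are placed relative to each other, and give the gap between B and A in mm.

A is a chair. B is a stool. The stool is on the floor beside the chair on its −y side. The gap between the stool and the chair is 220 mm.

The stool's nearest face is 220 mm from the chair's −y face.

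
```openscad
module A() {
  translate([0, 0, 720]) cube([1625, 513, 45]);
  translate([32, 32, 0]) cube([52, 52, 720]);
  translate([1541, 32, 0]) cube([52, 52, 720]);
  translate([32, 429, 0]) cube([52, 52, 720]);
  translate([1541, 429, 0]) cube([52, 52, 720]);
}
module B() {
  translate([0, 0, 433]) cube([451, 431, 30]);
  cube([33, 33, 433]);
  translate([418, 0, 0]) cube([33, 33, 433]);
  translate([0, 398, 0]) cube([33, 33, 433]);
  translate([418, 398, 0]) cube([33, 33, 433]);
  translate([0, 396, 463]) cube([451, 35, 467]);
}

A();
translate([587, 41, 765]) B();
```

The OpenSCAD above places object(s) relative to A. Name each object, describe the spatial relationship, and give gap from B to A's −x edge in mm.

The chair's min-x is at 587; the table's min-x is 0; gap = 587 mm.

A is a table. B is a chair. The chair is on top of the table, centred. The gap from the chair to the table's −x edge is 587 mm.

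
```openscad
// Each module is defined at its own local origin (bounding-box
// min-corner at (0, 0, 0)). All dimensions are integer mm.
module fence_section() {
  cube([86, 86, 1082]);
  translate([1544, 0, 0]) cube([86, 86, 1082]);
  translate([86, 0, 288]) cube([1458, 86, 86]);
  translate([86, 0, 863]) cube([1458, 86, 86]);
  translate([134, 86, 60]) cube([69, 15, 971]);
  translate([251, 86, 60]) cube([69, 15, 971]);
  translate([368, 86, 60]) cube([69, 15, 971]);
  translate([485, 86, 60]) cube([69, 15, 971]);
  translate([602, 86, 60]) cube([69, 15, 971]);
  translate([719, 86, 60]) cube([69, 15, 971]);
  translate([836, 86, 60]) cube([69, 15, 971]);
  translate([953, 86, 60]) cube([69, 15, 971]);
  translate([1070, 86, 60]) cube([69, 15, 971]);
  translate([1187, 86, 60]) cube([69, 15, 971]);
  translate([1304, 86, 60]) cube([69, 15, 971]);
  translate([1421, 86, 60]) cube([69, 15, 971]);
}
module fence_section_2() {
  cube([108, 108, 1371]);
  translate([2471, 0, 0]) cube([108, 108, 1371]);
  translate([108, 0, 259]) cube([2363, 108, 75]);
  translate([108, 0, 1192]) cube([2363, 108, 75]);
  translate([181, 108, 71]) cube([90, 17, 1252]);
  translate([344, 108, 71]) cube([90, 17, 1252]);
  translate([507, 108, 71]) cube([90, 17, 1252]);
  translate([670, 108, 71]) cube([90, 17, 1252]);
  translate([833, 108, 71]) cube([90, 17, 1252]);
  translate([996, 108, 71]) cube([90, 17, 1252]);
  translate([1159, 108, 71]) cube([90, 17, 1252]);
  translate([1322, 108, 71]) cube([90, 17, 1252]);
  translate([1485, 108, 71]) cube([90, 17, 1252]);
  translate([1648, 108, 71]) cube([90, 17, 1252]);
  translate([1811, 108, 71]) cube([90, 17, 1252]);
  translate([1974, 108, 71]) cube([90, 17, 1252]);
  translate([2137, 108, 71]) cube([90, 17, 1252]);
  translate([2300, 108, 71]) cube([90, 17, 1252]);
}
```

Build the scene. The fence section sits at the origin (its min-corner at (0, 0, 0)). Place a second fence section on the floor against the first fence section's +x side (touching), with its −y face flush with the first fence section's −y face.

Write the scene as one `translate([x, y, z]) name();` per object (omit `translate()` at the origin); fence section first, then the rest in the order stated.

fence_section();
translate([1630, 0, 0]) fence_section_2();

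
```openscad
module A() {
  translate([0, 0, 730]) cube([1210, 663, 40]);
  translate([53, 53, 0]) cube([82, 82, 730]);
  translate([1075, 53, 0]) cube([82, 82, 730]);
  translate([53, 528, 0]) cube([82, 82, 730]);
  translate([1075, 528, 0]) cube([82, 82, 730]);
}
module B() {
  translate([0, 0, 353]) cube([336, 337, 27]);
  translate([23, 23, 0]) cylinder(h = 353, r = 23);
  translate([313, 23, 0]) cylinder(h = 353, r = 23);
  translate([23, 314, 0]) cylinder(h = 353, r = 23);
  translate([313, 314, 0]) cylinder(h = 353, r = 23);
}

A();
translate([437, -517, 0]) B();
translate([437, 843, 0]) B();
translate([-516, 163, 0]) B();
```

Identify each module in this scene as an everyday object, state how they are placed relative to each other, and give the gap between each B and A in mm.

Each stool's nearest face is 180 mm from the table's bounding box.

A is a table. B is a stool. Three stools sit around the table at the −y, +y, −x sides. The gap between each stool and the table is 180 mm.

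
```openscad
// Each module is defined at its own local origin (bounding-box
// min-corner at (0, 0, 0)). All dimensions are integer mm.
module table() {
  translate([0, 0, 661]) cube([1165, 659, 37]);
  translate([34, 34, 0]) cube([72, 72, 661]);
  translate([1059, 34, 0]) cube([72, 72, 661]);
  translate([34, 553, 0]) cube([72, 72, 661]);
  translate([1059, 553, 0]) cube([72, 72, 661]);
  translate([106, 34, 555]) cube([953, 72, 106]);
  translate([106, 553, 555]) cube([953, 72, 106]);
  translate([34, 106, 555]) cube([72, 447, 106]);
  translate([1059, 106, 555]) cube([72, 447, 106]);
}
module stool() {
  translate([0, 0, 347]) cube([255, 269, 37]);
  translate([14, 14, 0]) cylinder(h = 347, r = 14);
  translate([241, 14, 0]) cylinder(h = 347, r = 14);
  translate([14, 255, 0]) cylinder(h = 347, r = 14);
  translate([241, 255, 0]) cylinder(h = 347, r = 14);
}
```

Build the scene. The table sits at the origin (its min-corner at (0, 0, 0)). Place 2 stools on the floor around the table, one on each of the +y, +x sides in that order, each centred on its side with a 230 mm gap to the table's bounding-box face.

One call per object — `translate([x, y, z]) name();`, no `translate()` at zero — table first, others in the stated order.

table();
translate([455, 889, 0]) stool();
translate([1395, 195, 0]) stool();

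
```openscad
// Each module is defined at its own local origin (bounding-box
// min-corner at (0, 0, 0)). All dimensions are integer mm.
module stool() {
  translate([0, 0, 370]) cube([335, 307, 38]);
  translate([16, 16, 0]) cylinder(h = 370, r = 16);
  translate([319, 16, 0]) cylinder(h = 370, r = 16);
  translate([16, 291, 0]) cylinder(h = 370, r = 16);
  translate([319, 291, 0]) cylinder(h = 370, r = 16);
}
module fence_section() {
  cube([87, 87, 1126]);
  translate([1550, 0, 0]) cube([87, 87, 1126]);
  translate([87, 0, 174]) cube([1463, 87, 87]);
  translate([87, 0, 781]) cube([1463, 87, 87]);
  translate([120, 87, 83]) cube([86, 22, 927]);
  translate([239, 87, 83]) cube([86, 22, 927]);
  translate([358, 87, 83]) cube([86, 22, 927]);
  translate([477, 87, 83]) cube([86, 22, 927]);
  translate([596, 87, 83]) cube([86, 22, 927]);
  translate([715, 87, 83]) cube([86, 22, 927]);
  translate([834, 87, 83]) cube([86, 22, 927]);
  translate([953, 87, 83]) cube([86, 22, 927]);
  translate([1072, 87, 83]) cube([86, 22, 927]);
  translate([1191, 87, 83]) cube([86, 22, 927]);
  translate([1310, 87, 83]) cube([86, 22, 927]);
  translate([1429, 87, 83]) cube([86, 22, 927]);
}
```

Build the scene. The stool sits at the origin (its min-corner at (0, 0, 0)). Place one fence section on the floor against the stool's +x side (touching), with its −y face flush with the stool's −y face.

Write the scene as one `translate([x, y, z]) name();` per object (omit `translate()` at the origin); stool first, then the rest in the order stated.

stool();
translate([335, 0, 0]) fence_section();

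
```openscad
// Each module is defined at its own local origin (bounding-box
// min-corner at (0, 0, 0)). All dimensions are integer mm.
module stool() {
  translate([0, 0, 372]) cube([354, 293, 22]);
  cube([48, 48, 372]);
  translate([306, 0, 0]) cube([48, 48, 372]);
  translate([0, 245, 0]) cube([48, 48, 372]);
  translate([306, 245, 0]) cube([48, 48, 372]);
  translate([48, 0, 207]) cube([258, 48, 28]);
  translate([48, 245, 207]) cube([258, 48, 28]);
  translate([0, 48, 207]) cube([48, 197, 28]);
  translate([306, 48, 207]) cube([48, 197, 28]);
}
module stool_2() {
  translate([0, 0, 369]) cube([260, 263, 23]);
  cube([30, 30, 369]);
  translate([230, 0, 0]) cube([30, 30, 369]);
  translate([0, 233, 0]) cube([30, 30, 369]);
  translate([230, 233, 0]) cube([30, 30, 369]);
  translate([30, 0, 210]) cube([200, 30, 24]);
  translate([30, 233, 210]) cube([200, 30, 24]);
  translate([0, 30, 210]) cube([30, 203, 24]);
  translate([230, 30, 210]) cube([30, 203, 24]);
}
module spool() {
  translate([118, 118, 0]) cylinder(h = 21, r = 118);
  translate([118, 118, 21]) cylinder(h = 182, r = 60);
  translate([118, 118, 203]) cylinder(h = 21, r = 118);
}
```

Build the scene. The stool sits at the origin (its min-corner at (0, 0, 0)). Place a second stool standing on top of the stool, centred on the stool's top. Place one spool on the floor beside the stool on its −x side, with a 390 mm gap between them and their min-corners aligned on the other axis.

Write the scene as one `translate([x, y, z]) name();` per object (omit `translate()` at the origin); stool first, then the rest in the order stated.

stool();
translate([47, 15, 394]) stool_2();
translate([-626, 0, 0]) spool();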